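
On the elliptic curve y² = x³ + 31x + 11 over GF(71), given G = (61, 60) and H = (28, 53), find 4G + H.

(67, 6)

First 4G:
Double-and-add on 4 = (100)₂. Start with G = (61, 60) for the leading 1-bit.
double: tangent at (61, 60): λ = (3·61² + 31)/(2·60) ≡ 47/49. 49⁻¹ ≡ 29 (mod 71) since 49·29 = 1421 ≡ 1, so λ ≡ 47·29 ≡ 14.
  x = λ² - 61 - 61 = 196 - 122 ≡ 3; y = λ·(61 - 3) - 60 ≡ 42. → (3, 42)
double: tangent at (3, 42): λ = (3·3² + 31)/(2·42) ≡ 58/13. 13⁻¹ ≡ 11 (mod 71), so λ ≡ 58·11 ≡ 70.
  x = λ² - 3 - 3 = 4900 - 6 ≡ 66; y = λ·(3 - 66) - 42 ≡ 21. → (66, 21)
4G = (66, 21).
Finally 4G + H:
(66, 21) + (28, 53). λ = (53 - 21)/(28 - 66) ≡ 32/33 mod 71. 33⁻¹ ≡ 28 (mod 71) since 33·28 = 924 ≡ 1, so λ ≡ 44.
  x = λ² - 66 - 28 = 1936 - 94 ≡ 67; y = λ·(66 - 67) - 21 ≡ 6. → (67, 6)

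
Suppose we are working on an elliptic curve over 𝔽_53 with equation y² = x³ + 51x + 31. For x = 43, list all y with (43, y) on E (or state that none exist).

x³ + 51x + 31 = 81731 ≡ 5 (mod 53).
5 is a non-residue mod 53; no y exists.

none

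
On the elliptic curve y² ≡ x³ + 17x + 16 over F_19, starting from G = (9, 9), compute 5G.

O

Repeated addition: build up to 5G.
2G: tangent at (9, 9): λ = (3·9² + 17)/(2·9) ≡ 13/18. 18⁻¹ ≡ 18 (mod 19), so λ ≡ 13·18 ≡ 6.
  x = λ² - 9 - 9 = 36 - 18 ≡ 18; y = λ·(9 - 18) - 9 ≡ 13. → (18, 13)
3G: (18, 13) + (9, 9). λ = (9 - 13)/(9 - 18) ≡ 15/10 mod 19. 10⁻¹ ≡ 2 (mod 19), so λ ≡ 11.
  x = λ² - 18 - 9 = 121 - 27 ≡ 18; y = λ·(18 - 18) - 13 ≡ 6. → (18, 6)
4G: (18, 6) + (9, 9). λ = (9 - 6)/(9 - 18) ≡ 3/10 mod 19. 10⁻¹ ≡ 2 (mod 19), so λ ≡ 6.
  x = λ² - 18 - 9 = 36 - 27 ≡ 9; y = λ·(18 - 9) - 6 ≡ 10. → (9, 10)
5G: (9, 10) + (9, 9): same x and y₁ ≡ -y₂, so the sum is 𝒪.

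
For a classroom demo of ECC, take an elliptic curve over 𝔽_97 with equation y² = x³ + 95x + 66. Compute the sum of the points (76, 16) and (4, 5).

(92, 57)

(76, 16) + (4, 5). λ = (5 - 16)/(4 - 76) ≡ 86/25 mod 97. 25⁻¹ ≡ 66 (mod 97), so λ ≡ 50.
  x = λ² - 76 - 4 = 2500 - 80 ≡ 92; y = λ·(76 - 92) - 16 ≡ 57. → (92, 57)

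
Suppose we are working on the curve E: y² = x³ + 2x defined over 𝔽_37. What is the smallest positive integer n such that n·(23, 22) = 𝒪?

2P: tangent at (23, 22): λ = (3·23² + 2)/(2·22) ≡ 35/7. 7⁻¹ ≡ 16 (mod 37), so λ ≡ 35·16 ≡ 5.
  x = λ² - 23 - 23 = 25 - 46 ≡ 16; y = λ·(23 - 16) - 22 ≡ 13. → (16, 13)
3P: (16, 13) + (23, 22). λ = (22 - 13)/(23 - 16) ≡ 9/7 mod 37. 7⁻¹ ≡ 16 (mod 37), so λ ≡ 33.
  x = λ² - 16 - 23 = 1089 - 39 ≡ 14; y = λ·(16 - 14) - 13 ≡ 16. → (14, 16)
4P: (14, 16) + (23, 22). λ = (22 - 16)/(23 - 14) ≡ 6/9 mod 37. 9⁻¹ ≡ 33 (mod 37), so λ ≡ 13.
  x = λ² - 14 - 23 = 169 - 37 ≡ 21; y = λ·(14 - 21) - 16 ≡ 4. → (21, 4)
5P: (21, 4) + (23, 22). λ = (22 - 4)/(23 - 21) ≡ 18/2 mod 37. 2⁻¹ ≡ 19 (mod 37) since 2·19 = 38 ≡ 1, so λ ≡ 9.
  x = λ² - 21 - 23 = 81 - 44 ≡ 0; y = λ·(21 - 0) - 4 ≡ 0. → (0, 0)
6P: (0, 0) + (23, 22). λ = (22 - 0)/(23 - 0) ≡ 22/23 mod 37. 23⁻¹ ≡ 29 (mod 37), so λ ≡ 9.
  x = λ² - 0 - 23 = 81 - 23 ≡ 21; y = λ·(0 - 21) - 0 ≡ 33. → (21, 33)
7P: (21, 33) + (23, 22). λ = (22 - 33)/(23 - 21) ≡ 26/2 mod 37. 2⁻¹ ≡ 19 (mod 37), so λ ≡ 13.
  x = λ² - 21 - 23 = 169 - 44 ≡ 14; y = λ·(21 - 14) - 33 ≡ 21. → (14, 21)
8P: (14, 21) + (23, 22). λ = (22 - 21)/(23 - 14) ≡ 1/9 mod 37. 9⁻¹ ≡ 33 (mod 37), so λ ≡ 33.
  x = λ² - 14 - 23 = 1089 - 37 ≡ 16; y = λ·(14 - 16) - 21 ≡ 24. → (16, 24)
9P: (16, 24) + (23, 22). λ = (22 - 24)/(23 - 16) ≡ 35/7 mod 37. 7⁻¹ ≡ 16 (mod 37), so λ ≡ 5.
  x = λ² - 16 - 23 = 25 - 39 ≡ 23; y = λ·(16 - 23) - 24 ≡ 15. → (23, 15)
10P: (23, 15) + (23, 22): same x and y₁ ≡ -y₂, so the sum is 𝒪.
10P = 𝒪, so the order is 10.

10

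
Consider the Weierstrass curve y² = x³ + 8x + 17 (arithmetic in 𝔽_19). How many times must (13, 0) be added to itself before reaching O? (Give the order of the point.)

2

2P: (13, 0) + (13, 0): same x and y₁ ≡ -y₂, so the sum is O.
2P = O, so the order is 2.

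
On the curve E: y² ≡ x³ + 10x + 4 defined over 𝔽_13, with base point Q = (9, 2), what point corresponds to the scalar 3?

(7, 12)

Repeated addition: build up to 3Q.
2Q: tangent at (9, 2): λ = (3·9² + 10)/(2·2) ≡ 6/4. 4⁻¹ ≡ 10 (mod 13), so λ ≡ 6·10 ≡ 8.
  x = λ² - 9 - 9 = 64 - 18 ≡ 7; y = λ·(9 - 7) - 2 ≡ 1. → (7, 1)
3Q: (7, 1) + (9, 2). λ = (2 - 1)/(9 - 7) ≡ 1/2 mod 13. 2⁻¹ ≡ 7 (mod 13) since 2·7 = 14 ≡ 1, so λ ≡ 7.
  x = λ² - 7 - 9 = 49 - 16 ≡ 7; y = λ·(7 - 7) - 1 ≡ 12. → (7, 12)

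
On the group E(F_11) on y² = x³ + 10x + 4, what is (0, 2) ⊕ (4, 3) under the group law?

(5, 5)

(0, 2) + (4, 3). λ = (3 - 2)/(4 - 0) ≡ 1/4 mod 11. 4⁻¹ ≡ 3 (mod 11), so λ ≡ 3.
  x = λ² - 0 - 4 = 9 - 4 ≡ 5; y = λ·(0 - 5) - 2 ≡ 5. → (5, 5)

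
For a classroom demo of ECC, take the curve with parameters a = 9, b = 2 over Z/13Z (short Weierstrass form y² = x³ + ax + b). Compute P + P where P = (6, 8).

tangent at (6, 8): λ = (3·6² + 9)/(2·8) ≡ 0/3. 3⁻¹ ≡ 9 (mod 13), so λ ≡ 0·9 ≡ 0.
  x = λ² - 6 - 6 = 0 - 12 ≡ 1; y = λ·(6 - 1) - 8 ≡ 5. → (1, 5)

(1, 5)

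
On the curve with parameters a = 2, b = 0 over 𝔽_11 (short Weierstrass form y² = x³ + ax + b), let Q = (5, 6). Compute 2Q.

(1, 5)

tangent at (5, 6): λ = (3·5² + 2)/(2·6) ≡ 0/1. 1⁻¹ ≡ 1 (mod 11), so λ ≡ 0·1 ≡ 0.
  x = λ² - 5 - 5 = 0 - 10 ≡ 1; y = λ·(5 - 1) - 6 ≡ 5. → (1, 5)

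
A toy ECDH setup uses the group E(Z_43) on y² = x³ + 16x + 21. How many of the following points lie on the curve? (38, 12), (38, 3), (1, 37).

(38, 12): 12² ≡ 15, rhs ≡ 31 → off.
(38, 3): 3² ≡ 9, rhs ≡ 31 → off.
(1, 37): 37² ≡ 36, rhs ≡ 38 → off.

0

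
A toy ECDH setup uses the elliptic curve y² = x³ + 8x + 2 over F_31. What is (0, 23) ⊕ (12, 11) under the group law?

(0, 23) + (12, 11). λ = (11 - 23)/(12 - 0) ≡ 19/12 mod 31. 12⁻¹ ≡ 13 (mod 31) since 12·13 = 156 ≡ 1, so λ ≡ 30.
  x = λ² - 0 - 12 = 900 - 12 ≡ 20; y = λ·(0 - 20) - 23 ≡ 28. → (20, 28)

(20, 28)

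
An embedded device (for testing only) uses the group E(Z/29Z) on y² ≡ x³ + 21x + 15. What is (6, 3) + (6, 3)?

(8, 12)

tangent at (6, 3): λ = (3·6² + 21)/(2·3) ≡ 13/6. 6⁻¹ ≡ 5 (mod 29), so λ ≡ 13·5 ≡ 7.
  x = λ² - 6 - 6 = 49 - 12 ≡ 8; y = λ·(6 - 8) - 3 ≡ 12. → (8, 12)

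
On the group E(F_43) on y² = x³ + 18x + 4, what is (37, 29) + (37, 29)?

(0, 41)

tangent at (37, 29): λ = (3·37² + 18)/(2·29) ≡ 40/15. 15⁻¹ ≡ 23 (mod 43), so λ ≡ 40·23 ≡ 17.
  x = λ² - 37 - 37 = 289 - 74 ≡ 0; y = λ·(37 - 0) - 29 ≡ 41. → (0, 41)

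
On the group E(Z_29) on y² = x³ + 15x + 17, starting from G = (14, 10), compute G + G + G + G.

Double-and-add on 4 = (100)₂. Start with G = (14, 10) for the leading 1-bit.
double: tangent at (14, 10): λ = (3·14² + 15)/(2·10) ≡ 23/20. 20⁻¹ ≡ 16 (mod 29), so λ ≡ 23·16 ≡ 20.
  x = λ² - 14 - 14 = 400 - 28 ≡ 24; y = λ·(14 - 24) - 10 ≡ 22. → (24, 22)
double: tangent at (24, 22): λ = (3·24² + 15)/(2·22) ≡ 3/15. 15⁻¹ ≡ 2 (mod 29), so λ ≡ 3·2 ≡ 6.
  x = λ² - 24 - 24 = 36 - 48 ≡ 17; y = λ·(24 - 17) - 22 ≡ 20. → (17, 20)

(17, 20)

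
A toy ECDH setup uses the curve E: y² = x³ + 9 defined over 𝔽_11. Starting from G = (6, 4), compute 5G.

(3, 5)

Double-and-add on 5 = (101)₂. Start with G = (6, 4) for the leading 1-bit.
double: tangent at (6, 4): λ = (3·6² + 0)/(2·4) ≡ 9/8. 8⁻¹ ≡ 7 (mod 11), so λ ≡ 9·7 ≡ 8.
  x = λ² - 6 - 6 = 64 - 12 ≡ 8; y = λ·(6 - 8) - 4 ≡ 2. → (8, 2)
double: tangent at (8, 2): λ = (3·8² + 0)/(2·2) ≡ 5/4. 4⁻¹ ≡ 3 (mod 11), so λ ≡ 5·3 ≡ 4.
  x = λ² - 8 - 8 = 16 - 16 ≡ 0; y = λ·(8 - 0) - 2 ≡ 8. → (0, 8)
add G: (0, 8) + (6, 4). λ = (4 - 8)/(6 - 0) ≡ 7/6 mod 11. 6⁻¹ ≡ 2 (mod 11) since 6·2 = 12 ≡ 1, so λ ≡ 3.
  x = λ² - 0 - 6 = 9 - 6 ≡ 3; y = λ·(0 - 3) - 8 ≡ 5. → (3, 5)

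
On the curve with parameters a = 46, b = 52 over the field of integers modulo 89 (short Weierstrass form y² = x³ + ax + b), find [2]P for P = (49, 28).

(46, 25)

tangent at (49, 28): λ = (3·49² + 46)/(2·28) ≡ 40/56. 56⁻¹ ≡ 62 (mod 89) since 56·62 = 3472 ≡ 1, so λ ≡ 40·62 ≡ 77.
  x = λ² - 49 - 49 = 5929 - 98 ≡ 46; y = λ·(49 - 46) - 28 ≡ 25. → (46, 25)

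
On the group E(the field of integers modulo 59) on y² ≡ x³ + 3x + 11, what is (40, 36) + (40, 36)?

(25, 28)

tangent at (40, 36): λ = (3·40² + 3)/(2·36) ≡ 24/13. 13⁻¹ ≡ 50 (mod 59) since 13·50 = 650 ≡ 1, so λ ≡ 24·50 ≡ 20.
  x = λ² - 40 - 40 = 400 - 80 ≡ 25; y = λ·(40 - 25) - 36 ≡ 28. → (25, 28)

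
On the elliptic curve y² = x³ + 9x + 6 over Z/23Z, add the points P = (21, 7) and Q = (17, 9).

(14, 1)

(21, 7) + (17, 9). λ = (9 - 7)/(17 - 21) ≡ 2/19 mod 23. 19⁻¹ ≡ 17 (mod 23) since 19·17 = 323 ≡ 1, so λ ≡ 11.
  x = λ² - 21 - 17 = 121 - 38 ≡ 14; y = λ·(21 - 14) - 7 ≡ 1. → (14, 1)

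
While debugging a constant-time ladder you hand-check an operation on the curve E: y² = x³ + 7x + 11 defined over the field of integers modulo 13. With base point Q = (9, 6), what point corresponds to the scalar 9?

(9, 7)

Repeated addition: build up to 9Q.
2Q: tangent at (9, 6): λ = (3·9² + 7)/(2·6) ≡ 3/12. 12⁻¹ ≡ 12 (mod 13), so λ ≡ 3·12 ≡ 10.
  x = λ² - 9 - 9 = 100 - 18 ≡ 4; y = λ·(9 - 4) - 6 ≡ 5. → (4, 5)
3Q: (4, 5) + (9, 6). λ = (6 - 5)/(9 - 4) ≡ 1/5 mod 13. 5⁻¹ ≡ 8 (mod 13), so λ ≡ 8.
  x = λ² - 4 - 9 = 64 - 13 ≡ 12; y = λ·(4 - 12) - 5 ≡ 9. → (12, 9)
4Q: (12, 9) + (9, 6). λ = (6 - 9)/(9 - 12) ≡ 10/10 mod 13. 10⁻¹ ≡ 4 (mod 13), so λ ≡ 1.
  x = λ² - 12 - 9 = 1 - 21 ≡ 6; y = λ·(12 - 6) - 9 ≡ 10. → (6, 10)
5Q: (6, 10) + (9, 6). λ = (6 - 10)/(9 - 6) ≡ 9/3 mod 13. 3⁻¹ ≡ 9 (mod 13), so λ ≡ 3.
  x = λ² - 6 - 9 = 9 - 15 ≡ 7; y = λ·(6 - 7) - 10 ≡ 0. → (7, 0)
6Q: (7, 0) + (9, 6). λ = (6 - 0)/(9 - 7) ≡ 6/2 mod 13. 2⁻¹ ≡ 7 (mod 13) since 2·7 = 14 ≡ 1, so λ ≡ 3.
  x = λ² - 7 - 9 = 9 - 16 ≡ 6; y = λ·(7 - 6) - 0 ≡ 3. → (6, 3)
7Q: (6, 3) + (9, 6). λ = (6 - 3)/(9 - 6) ≡ 3/3 mod 13. 3⁻¹ ≡ 9 (mod 13), so λ ≡ 1.
  x = λ² - 6 - 9 = 1 - 15 ≡ 12; y = λ·(6 - 12) - 3 ≡ 4. → (12, 4)
8Q: (12, 4) + (9, 6). λ = (6 - 4)/(9 - 12) ≡ 2/10 mod 13. 10⁻¹ ≡ 4 (mod 13) since 10·4 = 40 ≡ 1, so λ ≡ 8.
  x = λ² - 12 - 9 = 64 - 21 ≡ 4; y = λ·(12 - 4) - 4 ≡ 8. → (4, 8)
9Q: (4, 8) + (9, 6). λ = (6 - 8)/(9 - 4) ≡ 11/5 mod 13. 5⁻¹ ≡ 8 (mod 13) since 5·8 = 40 ≡ 1, so λ ≡ 10.
  x = λ² - 4 - 9 = 100 - 13 ≡ 9; y = λ·(4 - 9) - 8 ≡ 7. → (9, 7)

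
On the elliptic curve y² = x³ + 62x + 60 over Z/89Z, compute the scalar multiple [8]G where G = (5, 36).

(40, 71)

Repeated addition: build up to 8G.
2G: tangent at (5, 36): λ = (3·5² + 62)/(2·36) ≡ 48/72. 72⁻¹ ≡ 68 (mod 89), so λ ≡ 48·68 ≡ 60.
  x = λ² - 5 - 5 = 3600 - 10 ≡ 30; y = λ·(5 - 30) - 36 ≡ 66. → (30, 66)
3G: (30, 66) + (5, 36). λ = (36 - 66)/(5 - 30) ≡ 59/64 mod 89. 64⁻¹ ≡ 32 (mod 89), so λ ≡ 19.
  x = λ² - 30 - 5 = 361 - 35 ≡ 59; y = λ·(30 - 59) - 66 ≡ 6. → (59, 6)
4G: (59, 6) + (5, 36). λ = (36 - 6)/(5 - 59) ≡ 30/35 mod 89. 35⁻¹ ≡ 28 (mod 89) since 35·28 = 980 ≡ 1, so λ ≡ 39.
  x = λ² - 59 - 5 = 1521 - 64 ≡ 33; y = λ·(59 - 33) - 6 ≡ 29. → (33, 29)
5G: (33, 29) + (5, 36). λ = (36 - 29)/(5 - 33) ≡ 7/61 mod 89. 61⁻¹ ≡ 54 (mod 89) since 61·54 = 3294 ≡ 1, so λ ≡ 22.
  x = λ² - 33 - 5 = 484 - 38 ≡ 1; y = λ·(33 - 1) - 29 ≡ 52. → (1, 52)
6G: (1, 52) + (5, 36). λ = (36 - 52)/(5 - 1) ≡ 73/4 mod 89. 4⁻¹ ≡ 67 (mod 89), so λ ≡ 85.
  x = λ² - 1 - 5 = 7225 - 6 ≡ 10; y = λ·(1 - 10) - 52 ≡ 73. → (10, 73)
7G: (10, 73) + (5, 36). λ = (36 - 73)/(5 - 10) ≡ 52/84 mod 89. 84⁻¹ ≡ 71 (mod 89), so λ ≡ 43.
  x = λ² - 10 - 5 = 1849 - 15 ≡ 54; y = λ·(10 - 54) - 73 ≡ 82. → (54, 82)
8G: (54, 82) + (5, 36). λ = (36 - 82)/(5 - 54) ≡ 43/40 mod 89. 40⁻¹ ≡ 69 (mod 89) since 40·69 = 2760 ≡ 1, so λ ≡ 30.
  x = λ² - 54 - 5 = 900 - 59 ≡ 40; y = λ·(54 - 40) - 82 ≡ 71. → (40, 71)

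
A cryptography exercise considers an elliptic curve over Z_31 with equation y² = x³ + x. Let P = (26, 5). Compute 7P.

Repeated addition: build up to 7P.
2P: tangent at (26, 5): λ = (3·26² + 1)/(2·5) ≡ 14/10. 10⁻¹ ≡ 28 (mod 31), so λ ≡ 14·28 ≡ 20.
  x = λ² - 26 - 26 = 400 - 52 ≡ 7; y = λ·(26 - 7) - 5 ≡ 3. → (7, 3)
3P: (7, 3) + (26, 5). λ = (5 - 3)/(26 - 7) ≡ 2/19 mod 31. 19⁻¹ ≡ 18 (mod 31), so λ ≡ 5.
  x = λ² - 7 - 26 = 25 - 33 ≡ 23; y = λ·(7 - 23) - 3 ≡ 10. → (23, 10)
4P: (23, 10) + (26, 5). λ = (5 - 10)/(26 - 23) ≡ 26/3 mod 31. 3⁻¹ ≡ 21 (mod 31), so λ ≡ 19.
  x = λ² - 23 - 26 = 361 - 49 ≡ 2; y = λ·(23 - 2) - 10 ≡ 17. → (2, 17)
5P: (2, 17) + (26, 5). λ = (5 - 17)/(26 - 2) ≡ 19/24 mod 31. 24⁻¹ ≡ 22 (mod 31) since 24·22 = 528 ≡ 1, so λ ≡ 15.
  x = λ² - 2 - 26 = 225 - 28 ≡ 11; y = λ·(2 - 11) - 17 ≡ 3. → (11, 3)
6P: (11, 3) + (26, 5). λ = (5 - 3)/(26 - 11) ≡ 2/15 mod 31. 15⁻¹ ≡ 29 (mod 31), so λ ≡ 27.
  x = λ² - 11 - 26 = 729 - 37 ≡ 10; y = λ·(11 - 10) - 3 ≡ 24. → (10, 24)
7P: (10, 24) + (26, 5). λ = (5 - 24)/(26 - 10) ≡ 12/16 mod 31. 16⁻¹ ≡ 2 (mod 31), so λ ≡ 24.
  x = λ² - 10 - 26 = 576 - 36 ≡ 13; y = λ·(10 - 13) - 24 ≡ 28. → (13, 28)

(13, 28)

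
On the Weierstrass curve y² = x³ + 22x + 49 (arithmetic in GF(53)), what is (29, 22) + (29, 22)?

(31, 43)

tangent at (29, 22): λ = (3·29² + 22)/(2·22) ≡ 1/44. 44⁻¹ ≡ 47 (mod 53) since 44·47 = 2068 ≡ 1, so λ ≡ 1·47 ≡ 47.
  x = λ² - 29 - 29 = 2209 - 58 ≡ 31; y = λ·(29 - 31) - 22 ≡ 43. → (31, 43)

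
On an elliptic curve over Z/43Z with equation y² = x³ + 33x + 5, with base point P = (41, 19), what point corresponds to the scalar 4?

Repeated addition: build up to 4P.
2P: tangent at (41, 19): λ = (3·41² + 33)/(2·19) ≡ 2/38. 38⁻¹ ≡ 17 (mod 43), so λ ≡ 2·17 ≡ 34.
  x = λ² - 41 - 41 = 1156 - 82 ≡ 42; y = λ·(41 - 42) - 19 ≡ 33. → (42, 33)
3P: (42, 33) + (41, 19). λ = (19 - 33)/(41 - 42) ≡ 29/42 mod 43. 42⁻¹ ≡ 42 (mod 43), so λ ≡ 14.
  x = λ² - 42 - 41 = 196 - 83 ≡ 27; y = λ·(42 - 27) - 33 ≡ 5. → (27, 5)
4P: (27, 5) + (41, 19). λ = (19 - 5)/(41 - 27) ≡ 14/14 mod 43. 14⁻¹ ≡ 40 (mod 43) since 14·40 = 560 ≡ 1, so λ ≡ 1.
  x = λ² - 27 - 41 = 1 - 68 ≡ 19; y = λ·(27 - 19) - 5 ≡ 3. → (19, 3)

(19, 3)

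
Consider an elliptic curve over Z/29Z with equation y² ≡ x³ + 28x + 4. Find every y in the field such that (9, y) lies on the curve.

x³ + 28x + 4 = 985 ≡ 28 (mod 29).
Square roots of 28 mod 29: 12 and 17 (since 12² = 144 ≡ 28).

12, 17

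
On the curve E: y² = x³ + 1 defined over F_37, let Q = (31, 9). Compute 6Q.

(11, 0)

Double-and-add on 6 = (110)₂. Start with Q = (31, 9) for the leading 1-bit.
double: tangent at (31, 9): λ = (3·31² + 0)/(2·9) ≡ 34/18. 18⁻¹ ≡ 35 (mod 37), so λ ≡ 34·35 ≡ 6.
  x = λ² - 31 - 31 = 36 - 62 ≡ 11; y = λ·(31 - 11) - 9 ≡ 0. → (11, 0)
add Q: (11, 0) + (31, 9). λ = (9 - 0)/(31 - 11) ≡ 9/20 mod 37. 20⁻¹ ≡ 13 (mod 37) since 20·13 = 260 ≡ 1, so λ ≡ 6.
  x = λ² - 11 - 31 = 36 - 42 ≡ 31; y = λ·(11 - 31) - 0 ≡ 28. → (31, 28)
double: tangent at (31, 28): λ = (3·31² + 0)/(2·28) ≡ 34/19. 19⁻¹ ≡ 2 (mod 37), so λ ≡ 34·2 ≡ 31.
  x = λ² - 31 - 31 = 961 - 62 ≡ 11; y = λ·(31 - 11) - 28 ≡ 0. → (11, 0)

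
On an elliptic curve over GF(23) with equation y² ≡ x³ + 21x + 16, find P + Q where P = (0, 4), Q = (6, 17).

(0, 4) + (6, 17). λ = (17 - 4)/(6 - 0) ≡ 13/6 mod 23. 6⁻¹ ≡ 4 (mod 23), so λ ≡ 6.
  x = λ² - 0 - 6 = 36 - 6 ≡ 7; y = λ·(0 - 7) - 4 ≡ 0. → (7, 0)

(7, 0)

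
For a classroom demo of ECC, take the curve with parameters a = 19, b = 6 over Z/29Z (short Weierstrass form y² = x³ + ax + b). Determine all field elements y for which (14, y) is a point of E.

0

x³ + 19x + 6 = 3016 ≡ 0 (mod 29).
Only y = 0 satisfies y² ≡ 0.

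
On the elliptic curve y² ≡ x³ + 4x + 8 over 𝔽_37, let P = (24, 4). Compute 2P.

(10, 30)

tangent at (24, 4): λ = (3·24² + 4)/(2·4) ≡ 30/8. 8⁻¹ ≡ 14 (mod 37) since 8·14 = 112 ≡ 1, so λ ≡ 30·14 ≡ 13.
  x = λ² - 24 - 24 = 169 - 48 ≡ 10; y = λ·(24 - 10) - 4 ≡ 30. → (10, 30)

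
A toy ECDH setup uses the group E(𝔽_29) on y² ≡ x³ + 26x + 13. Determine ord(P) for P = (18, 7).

2P: tangent at (18, 7): λ = (3·18² + 26)/(2·7) ≡ 12/14. 14⁻¹ ≡ 27 (mod 29) since 14·27 = 378 ≡ 1, so λ ≡ 12·27 ≡ 5.
  x = λ² - 18 - 18 = 25 - 36 ≡ 18; y = λ·(18 - 18) - 7 ≡ 22. → (18, 22)
3P: (18, 22) + (18, 7): same x and y₁ ≡ -y₂, so the sum is ∞.
3P = ∞, so the order is 3.

3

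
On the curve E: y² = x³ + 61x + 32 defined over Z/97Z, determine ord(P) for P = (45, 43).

2P: tangent at (45, 43): λ = (3·45² + 61)/(2·43) ≡ 25/86. 86⁻¹ ≡ 44 (mod 97), so λ ≡ 25·44 ≡ 33.
  x = λ² - 45 - 45 = 1089 - 90 ≡ 29; y = λ·(45 - 29) - 43 ≡ 0. → (29, 0)
3P: (29, 0) + (45, 43). λ = (43 - 0)/(45 - 29) ≡ 43/16 mod 97. 16⁻¹ ≡ 91 (mod 97) since 16·91 = 1456 ≡ 1, so λ ≡ 33.
  x = λ² - 29 - 45 = 1089 - 74 ≡ 45; y = λ·(29 - 45) - 0 ≡ 54. → (45, 54)
4P: (45, 54) + (45, 43): same x and y₁ ≡ -y₂, so the sum is O.
4P = O, so the order is 4.

4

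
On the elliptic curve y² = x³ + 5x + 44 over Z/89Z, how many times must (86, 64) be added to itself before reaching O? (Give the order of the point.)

5

2P: tangent at (86, 64): λ = (3·86² + 5)/(2·64) ≡ 32/39. 39⁻¹ ≡ 16 (mod 89), so λ ≡ 32·16 ≡ 67.
  x = λ² - 86 - 86 = 4489 - 172 ≡ 45; y = λ·(86 - 45) - 64 ≡ 13. → (45, 13)
3P: (45, 13) + (86, 64). λ = (64 - 13)/(86 - 45) ≡ 51/41 mod 89. 41⁻¹ ≡ 76 (mod 89), so λ ≡ 49.
  x = λ² - 45 - 86 = 2401 - 131 ≡ 45; y = λ·(45 - 45) - 13 ≡ 76. → (45, 76)
4P: (45, 76) + (86, 64). λ = (64 - 76)/(86 - 45) ≡ 77/41 mod 89. 41⁻¹ ≡ 76 (mod 89) since 41·76 = 3116 ≡ 1, so λ ≡ 67.
  x = λ² - 45 - 86 = 4489 - 131 ≡ 86; y = λ·(45 - 86) - 76 ≡ 25. → (86, 25)
5P: (86, 25) + (86, 64): same x and y₁ ≡ -y₂, so the sum is O.
5P = O, so the order is 5.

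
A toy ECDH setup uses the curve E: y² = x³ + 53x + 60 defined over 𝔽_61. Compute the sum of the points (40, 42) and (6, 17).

(40, 42) + (6, 17). λ = (17 - 42)/(6 - 40) ≡ 36/27 mod 61. 27⁻¹ ≡ 52 (mod 61), so λ ≡ 42.
  x = λ² - 40 - 6 = 1764 - 46 ≡ 10; y = λ·(40 - 10) - 42 ≡ 59. → (10, 59)

(10, 59)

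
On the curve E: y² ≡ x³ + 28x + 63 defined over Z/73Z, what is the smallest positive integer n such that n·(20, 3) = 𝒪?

7

2P: tangent at (20, 3): λ = (3·20² + 28)/(2·3) ≡ 60/6. 6⁻¹ ≡ 61 (mod 73), so λ ≡ 60·61 ≡ 10.
  x = λ² - 20 - 20 = 100 - 40 ≡ 60; y = λ·(20 - 60) - 3 ≡ 35. → (60, 35)
3P: (60, 35) + (20, 3). λ = (3 - 35)/(20 - 60) ≡ 41/33 mod 73. 33⁻¹ ≡ 31 (mod 73) since 33·31 = 1023 ≡ 1, so λ ≡ 30.
  x = λ² - 60 - 20 = 900 - 80 ≡ 17; y = λ·(60 - 17) - 35 ≡ 14. → (17, 14)
4P: (17, 14) + (20, 3). λ = (3 - 14)/(20 - 17) ≡ 62/3 mod 73. 3⁻¹ ≡ 49 (mod 73) since 3·49 = 147 ≡ 1, so λ ≡ 45.
  x = λ² - 17 - 20 = 2025 - 37 ≡ 17; y = λ·(17 - 17) - 14 ≡ 59. → (17, 59)
5P: (17, 59) + (20, 3). λ = (3 - 59)/(20 - 17) ≡ 17/3 mod 73. 3⁻¹ ≡ 49 (mod 73), so λ ≡ 30.
  x = λ² - 17 - 20 = 900 - 37 ≡ 60; y = λ·(17 - 60) - 59 ≡ 38. → (60, 38)
6P: (60, 38) + (20, 3). λ = (3 - 38)/(20 - 60) ≡ 38/33 mod 73. 33⁻¹ ≡ 31 (mod 73) since 33·31 = 1023 ≡ 1, so λ ≡ 10.
  x = λ² - 60 - 20 = 100 - 80 ≡ 20; y = λ·(60 - 20) - 38 ≡ 70. → (20, 70)
7P: (20, 70) + (20, 3): same x and y₁ ≡ -y₂, so the sum is 𝒪.
7P = 𝒪, so the order is 7.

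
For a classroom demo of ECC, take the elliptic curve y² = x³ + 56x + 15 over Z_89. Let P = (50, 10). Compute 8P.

Repeated addition: build up to 8P.
2P: tangent at (50, 10): λ = (3·50² + 56)/(2·10) ≡ 80/20. 20⁻¹ ≡ 49 (mod 89) since 20·49 = 980 ≡ 1, so λ ≡ 80·49 ≡ 4.
  x = λ² - 50 - 50 = 16 - 100 ≡ 5; y = λ·(50 - 5) - 10 ≡ 81. → (5, 81)
3P: (5, 81) + (50, 10). λ = (10 - 81)/(50 - 5) ≡ 18/45 mod 89. 45⁻¹ ≡ 2 (mod 89), so λ ≡ 36.
  x = λ² - 5 - 50 = 1296 - 55 ≡ 84; y = λ·(5 - 84) - 81 ≡ 12. → (84, 12)
4P: (84, 12) + (50, 10). λ = (10 - 12)/(50 - 84) ≡ 87/55 mod 89. 55⁻¹ ≡ 34 (mod 89), so λ ≡ 21.
  x = λ² - 84 - 50 = 441 - 134 ≡ 40; y = λ·(84 - 40) - 12 ≡ 22. → (40, 22)
5P: (40, 22) + (50, 10). λ = (10 - 22)/(50 - 40) ≡ 77/10 mod 89. 10⁻¹ ≡ 9 (mod 89), so λ ≡ 70.
  x = λ² - 40 - 50 = 4900 - 90 ≡ 4; y = λ·(40 - 4) - 22 ≡ 6. → (4, 6)
6P: (4, 6) + (50, 10). λ = (10 - 6)/(50 - 4) ≡ 4/46 mod 89. 46⁻¹ ≡ 60 (mod 89), so λ ≡ 62.
  x = λ² - 4 - 50 = 3844 - 54 ≡ 52; y = λ·(4 - 52) - 6 ≡ 44. → (52, 44)
7P: (52, 44) + (50, 10). λ = (10 - 44)/(50 - 52) ≡ 55/87 mod 89. 87⁻¹ ≡ 44 (mod 89), so λ ≡ 17.
  x = λ² - 52 - 50 = 289 - 102 ≡ 9; y = λ·(52 - 9) - 44 ≡ 64. → (9, 64)
8P: (9, 64) + (50, 10). λ = (10 - 64)/(50 - 9) ≡ 35/41 mod 89. 41⁻¹ ≡ 76 (mod 89), so λ ≡ 79.
  x = λ² - 9 - 50 = 6241 - 59 ≡ 41; y = λ·(9 - 41) - 64 ≡ 78. → (41, 78)

(41, 78)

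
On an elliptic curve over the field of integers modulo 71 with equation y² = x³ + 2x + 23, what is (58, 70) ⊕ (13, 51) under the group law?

(58, 70) + (13, 51). λ = (51 - 70)/(13 - 58) ≡ 52/26 mod 71. 26⁻¹ ≡ 41 (mod 71), so λ ≡ 2.
  x = λ² - 58 - 13 = 4 - 71 ≡ 4; y = λ·(58 - 4) - 70 ≡ 38. → (4, 38)

(4, 38)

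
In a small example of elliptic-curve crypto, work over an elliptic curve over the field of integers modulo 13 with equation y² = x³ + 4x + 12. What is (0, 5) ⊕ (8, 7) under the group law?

(1, 11)

(0, 5) + (8, 7). λ = (7 - 5)/(8 - 0) ≡ 2/8 mod 13. 8⁻¹ ≡ 5 (mod 13) since 8·5 = 40 ≡ 1, so λ ≡ 10.
  x = λ² - 0 - 8 = 100 - 8 ≡ 1; y = λ·(0 - 1) - 5 ≡ 11. → (1, 11)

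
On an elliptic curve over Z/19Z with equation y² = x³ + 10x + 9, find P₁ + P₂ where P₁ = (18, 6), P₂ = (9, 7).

(15, 0)

(18, 6) + (9, 7). λ = (7 - 6)/(9 - 18) ≡ 1/10 mod 19. 10⁻¹ ≡ 2 (mod 19) since 10·2 = 20 ≡ 1, so λ ≡ 2.
  x = λ² - 18 - 9 = 4 - 27 ≡ 15; y = λ·(18 - 15) - 6 ≡ 0. → (15, 0)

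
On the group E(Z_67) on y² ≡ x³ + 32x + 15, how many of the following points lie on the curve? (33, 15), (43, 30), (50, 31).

(33, 15): 15² ≡ 24, rhs ≡ 24 → on.
(43, 30): 30² ≡ 29, rhs ≡ 29 → on.
(50, 31): 31² ≡ 23, rhs ≡ 52 → off.

2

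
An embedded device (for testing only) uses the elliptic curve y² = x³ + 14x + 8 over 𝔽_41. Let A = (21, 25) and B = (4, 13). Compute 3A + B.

First 3A:
Repeated addition: build up to 3A.
2A: tangent at (21, 25): λ = (3·21² + 14)/(2·25) ≡ 25/9. 9⁻¹ ≡ 32 (mod 41), so λ ≡ 25·32 ≡ 21.
  x = λ² - 21 - 21 = 441 - 42 ≡ 30; y = λ·(21 - 30) - 25 ≡ 32. → (30, 32)
3A: (30, 32) + (21, 25). λ = (25 - 32)/(21 - 30) ≡ 34/32 mod 41. 32⁻¹ ≡ 9 (mod 41), so λ ≡ 19.
  x = λ² - 30 - 21 = 361 - 51 ≡ 23; y = λ·(30 - 23) - 32 ≡ 19. → (23, 19)
3A = (23, 19).
Finally 3A + B:
(23, 19) + (4, 13). λ = (13 - 19)/(4 - 23) ≡ 35/22 mod 41. 22⁻¹ ≡ 28 (mod 41), so λ ≡ 37.
  x = λ² - 23 - 4 = 1369 - 27 ≡ 30; y = λ·(23 - 30) - 19 ≡ 9. → (30, 9)

(30, 9)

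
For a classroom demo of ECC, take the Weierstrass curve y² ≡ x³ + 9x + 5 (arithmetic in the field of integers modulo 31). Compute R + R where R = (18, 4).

(9, 3)

tangent at (18, 4): λ = (3·18² + 9)/(2·4) ≡ 20/8. 8⁻¹ ≡ 4 (mod 31), so λ ≡ 20·4 ≡ 18.
  x = λ² - 18 - 18 = 324 - 36 ≡ 9; y = λ·(18 - 9) - 4 ≡ 3. → (9, 3)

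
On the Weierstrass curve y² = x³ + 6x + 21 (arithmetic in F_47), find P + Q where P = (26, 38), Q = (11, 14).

(26, 38) + (11, 14). λ = (14 - 38)/(11 - 26) ≡ 23/32 mod 47. 32⁻¹ ≡ 25 (mod 47), so λ ≡ 11.
  x = λ² - 26 - 11 = 121 - 37 ≡ 37; y = λ·(26 - 37) - 38 ≡ 29. → (37, 29)

(37, 29)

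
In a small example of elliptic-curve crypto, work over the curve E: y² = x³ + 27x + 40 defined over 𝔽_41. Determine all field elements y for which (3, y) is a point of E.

x³ + 27x + 40 = 148 ≡ 25 (mod 41).
Square roots of 25 mod 41: 5 and 36 (since 5² = 25 ≡ 25).

5, 36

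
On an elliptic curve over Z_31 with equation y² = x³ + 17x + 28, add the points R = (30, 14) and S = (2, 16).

(30, 14) + (2, 16). λ = (16 - 14)/(2 - 30) ≡ 2/3 mod 31. 3⁻¹ ≡ 21 (mod 31) since 3·21 = 63 ≡ 1, so λ ≡ 11.
  x = λ² - 30 - 2 = 121 - 32 ≡ 27; y = λ·(30 - 27) - 14 ≡ 19. → (27, 19)

(27, 19)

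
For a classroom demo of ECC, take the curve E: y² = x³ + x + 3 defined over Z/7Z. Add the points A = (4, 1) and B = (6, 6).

(4, 1) + (6, 6). λ = (6 - 1)/(6 - 4) ≡ 5/2 mod 7. 2⁻¹ ≡ 4 (mod 7), so λ ≡ 6.
  x = λ² - 4 - 6 = 36 - 10 ≡ 5; y = λ·(4 - 5) - 1 ≡ 0. → (5, 0)

(5, 0)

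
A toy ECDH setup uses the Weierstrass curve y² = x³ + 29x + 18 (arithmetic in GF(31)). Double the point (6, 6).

tangent at (6, 6): λ = (3·6² + 29)/(2·6) ≡ 13/12. 12⁻¹ ≡ 13 (mod 31) since 12·13 = 156 ≡ 1, so λ ≡ 13·13 ≡ 14.
  x = λ² - 6 - 6 = 196 - 12 ≡ 29; y = λ·(6 - 29) - 6 ≡ 13. → (29, 13)

(29, 13)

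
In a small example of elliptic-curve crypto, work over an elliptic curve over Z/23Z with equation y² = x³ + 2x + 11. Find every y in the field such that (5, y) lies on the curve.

x³ + 2x + 11 = 146 ≡ 8 (mod 23).
Square roots of 8 mod 23: 10 and 13 (since 10² = 100 ≡ 8).

10, 13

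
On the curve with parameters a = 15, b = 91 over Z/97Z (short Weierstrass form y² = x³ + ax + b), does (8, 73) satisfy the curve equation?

no

y² = 73² ≡ 91; x³ + 15x + 91 = 723 ≡ 44 (mod 97). 91 ≠ 44.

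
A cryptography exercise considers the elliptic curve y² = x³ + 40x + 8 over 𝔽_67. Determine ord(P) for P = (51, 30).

5

2P: tangent at (51, 30): λ = (3·51² + 40)/(2·30) ≡ 4/60. 60⁻¹ ≡ 19 (mod 67) since 60·19 = 1140 ≡ 1, so λ ≡ 4·19 ≡ 9.
  x = λ² - 51 - 51 = 81 - 102 ≡ 46; y = λ·(51 - 46) - 30 ≡ 15. → (46, 15)
3P: (46, 15) + (51, 30). λ = (30 - 15)/(51 - 46) ≡ 15/5 mod 67. 5⁻¹ ≡ 27 (mod 67) since 5·27 = 135 ≡ 1, so λ ≡ 3.
  x = λ² - 46 - 51 = 9 - 97 ≡ 46; y = λ·(46 - 46) - 15 ≡ 52. → (46, 52)
4P: (46, 52) + (51, 30). λ = (30 - 52)/(51 - 46) ≡ 45/5 mod 67. 5⁻¹ ≡ 27 (mod 67), so λ ≡ 9.
  x = λ² - 46 - 51 = 81 - 97 ≡ 51; y = λ·(46 - 51) - 52 ≡ 37. → (51, 37)
5P: (51, 37) + (51, 30): same x and y₁ ≡ -y₂, so the sum is 𝒪.
5P = 𝒪, so the order is 5.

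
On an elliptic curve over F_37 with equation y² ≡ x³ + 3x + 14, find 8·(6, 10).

Write G = (6, 10).
Repeated addition: build up to 8G.
2G: tangent at (6, 10): λ = (3·6² + 3)/(2·10) ≡ 0/20. 20⁻¹ ≡ 13 (mod 37), so λ ≡ 0·13 ≡ 0.
  x = λ² - 6 - 6 = 0 - 12 ≡ 25; y = λ·(6 - 25) - 10 ≡ 27. → (25, 27)
3G: (25, 27) + (6, 10). λ = (10 - 27)/(6 - 25) ≡ 20/18 mod 37. 18⁻¹ ≡ 35 (mod 37), so λ ≡ 34.
  x = λ² - 25 - 6 = 1156 - 31 ≡ 15; y = λ·(25 - 15) - 27 ≡ 17. → (15, 17)
4G: (15, 17) + (6, 10). λ = (10 - 17)/(6 - 15) ≡ 30/28 mod 37. 28⁻¹ ≡ 4 (mod 37), so λ ≡ 9.
  x = λ² - 15 - 6 = 81 - 21 ≡ 23; y = λ·(15 - 23) - 17 ≡ 22. → (23, 22)
5G: (23, 22) + (6, 10). λ = (10 - 22)/(6 - 23) ≡ 25/20 mod 37. 20⁻¹ ≡ 13 (mod 37), so λ ≡ 29.
  x = λ² - 23 - 6 = 841 - 29 ≡ 35; y = λ·(23 - 35) - 22 ≡ 0. → (35, 0)
6G: (35, 0) + (6, 10). λ = (10 - 0)/(6 - 35) ≡ 10/8 mod 37. 8⁻¹ ≡ 14 (mod 37), so λ ≡ 29.
  x = λ² - 35 - 6 = 841 - 41 ≡ 23; y = λ·(35 - 23) - 0 ≡ 15. → (23, 15)
7G: (23, 15) + (6, 10). λ = (10 - 15)/(6 - 23) ≡ 32/20 mod 37. 20⁻¹ ≡ 13 (mod 37), so λ ≡ 9.
  x = λ² - 23 - 6 = 81 - 29 ≡ 15; y = λ·(23 - 15) - 15 ≡ 20. → (15, 20)
8G: (15, 20) + (6, 10). λ = (10 - 20)/(6 - 15) ≡ 27/28 mod 37. 28⁻¹ ≡ 4 (mod 37), so λ ≡ 34.
  x = λ² - 15 - 6 = 1156 - 21 ≡ 25; y = λ·(15 - 25) - 20 ≡ 10. → (25, 10)

(25, 10)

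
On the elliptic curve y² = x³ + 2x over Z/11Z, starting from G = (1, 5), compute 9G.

O

Repeated addition: build up to 9G.
2G: tangent at (1, 5): λ = (3·1² + 2)/(2·5) ≡ 5/10. 10⁻¹ ≡ 10 (mod 11), so λ ≡ 5·10 ≡ 6.
  x = λ² - 1 - 1 = 36 - 2 ≡ 1; y = λ·(1 - 1) - 5 ≡ 6. → (1, 6)
3G: (1, 6) + (1, 5): same x and y₁ ≡ -y₂, so the sum is ∞.
4G: ∞ + (1, 5) = (1, 5) (identity).
5G: tangent at (1, 5): λ = (3·1² + 2)/(2·5) ≡ 5/10. 10⁻¹ ≡ 10 (mod 11), so λ ≡ 5·10 ≡ 6.
  x = λ² - 1 - 1 = 36 - 2 ≡ 1; y = λ·(1 - 1) - 5 ≡ 6. → (1, 6)
6G: (1, 6) + (1, 5): same x and y₁ ≡ -y₂, so the sum is ∞.
7G: ∞ + (1, 5) = (1, 5) (identity).
8G: tangent at (1, 5): λ = (3·1² + 2)/(2·5) ≡ 5/10. 10⁻¹ ≡ 10 (mod 11) since 10·10 = 100 ≡ 1, so λ ≡ 5·10 ≡ 6.
  x = λ² - 1 - 1 = 36 - 2 ≡ 1; y = λ·(1 - 1) - 5 ≡ 6. → (1, 6)
9G: (1, 6) + (1, 5): same x and y₁ ≡ -y₂, so the sum is ∞.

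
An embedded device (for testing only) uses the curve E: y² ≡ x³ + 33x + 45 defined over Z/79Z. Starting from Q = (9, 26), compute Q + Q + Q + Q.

O

Double-and-add on 4 = (100)₂. Start with Q = (9, 26) for the leading 1-bit.
double: tangent at (9, 26): λ = (3·9² + 33)/(2·26) ≡ 39/52. 52⁻¹ ≡ 38 (mod 79), so λ ≡ 39·38 ≡ 60.
  x = λ² - 9 - 9 = 3600 - 18 ≡ 27; y = λ·(9 - 27) - 26 ≡ 0. → (27, 0)
double: (27, 0) + (27, 0): same x and y₁ ≡ -y₂, so the sum is O.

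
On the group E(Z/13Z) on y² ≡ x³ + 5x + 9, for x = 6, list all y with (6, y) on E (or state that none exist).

x³ + 5x + 9 = 255 ≡ 8 (mod 13).
8 is a non-residue mod 13; no y exists.

none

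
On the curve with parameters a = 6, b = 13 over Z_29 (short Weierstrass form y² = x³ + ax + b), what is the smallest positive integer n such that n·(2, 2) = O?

8

2P: tangent at (2, 2): λ = (3·2² + 6)/(2·2) ≡ 18/4. 4⁻¹ ≡ 22 (mod 29), so λ ≡ 18·22 ≡ 19.
  x = λ² - 2 - 2 = 361 - 4 ≡ 9; y = λ·(2 - 9) - 2 ≡ 10. → (9, 10)
3P: (9, 10) + (2, 2). λ = (2 - 10)/(2 - 9) ≡ 21/22 mod 29. 22⁻¹ ≡ 4 (mod 29), so λ ≡ 26.
  x = λ² - 9 - 2 = 676 - 11 ≡ 27; y = λ·(9 - 27) - 10 ≡ 15. → (27, 15)
4P: (27, 15) + (2, 2). λ = (2 - 15)/(2 - 27) ≡ 16/4 mod 29. 4⁻¹ ≡ 22 (mod 29), so λ ≡ 4.
  x = λ² - 27 - 2 = 16 - 29 ≡ 16; y = λ·(27 - 16) - 15 ≡ 0. → (16, 0)
5P: (16, 0) + (2, 2). λ = (2 - 0)/(2 - 16) ≡ 2/15 mod 29. 15⁻¹ ≡ 2 (mod 29), so λ ≡ 4.
  x = λ² - 16 - 2 = 16 - 18 ≡ 27; y = λ·(16 - 27) - 0 ≡ 14. → (27, 14)
6P: (27, 14) + (2, 2). λ = (2 - 14)/(2 - 27) ≡ 17/4 mod 29. 4⁻¹ ≡ 22 (mod 29), so λ ≡ 26.
  x = λ² - 27 - 2 = 676 - 29 ≡ 9; y = λ·(27 - 9) - 14 ≡ 19. → (9, 19)
7P: (9, 19) + (2, 2). λ = (2 - 19)/(2 - 9) ≡ 12/22 mod 29. 22⁻¹ ≡ 4 (mod 29) since 22·4 = 88 ≡ 1, so λ ≡ 19.
  x = λ² - 9 - 2 = 361 - 11 ≡ 2; y = λ·(9 - 2) - 19 ≡ 27. → (2, 27)
8P: (2, 27) + (2, 2): same x and y₁ ≡ -y₂, so the sum is O.
8P = O, so the order is 8.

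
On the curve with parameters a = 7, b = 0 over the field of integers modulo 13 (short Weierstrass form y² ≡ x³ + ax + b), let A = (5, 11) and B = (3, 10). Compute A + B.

(2, 10)

(5, 11) + (3, 10). λ = (10 - 11)/(3 - 5) ≡ 12/11 mod 13. 11⁻¹ ≡ 6 (mod 13), so λ ≡ 7.
  x = λ² - 5 - 3 = 49 - 8 ≡ 2; y = λ·(5 - 2) - 11 ≡ 10. → (2, 10)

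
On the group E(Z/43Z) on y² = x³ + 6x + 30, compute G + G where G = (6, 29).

tangent at (6, 29): λ = (3·6² + 6)/(2·29) ≡ 28/15. 15⁻¹ ≡ 23 (mod 43) since 15·23 = 345 ≡ 1, so λ ≡ 28·23 ≡ 42.
  x = λ² - 6 - 6 = 1764 - 12 ≡ 32; y = λ·(6 - 32) - 29 ≡ 40. → (32, 40)

(32, 40)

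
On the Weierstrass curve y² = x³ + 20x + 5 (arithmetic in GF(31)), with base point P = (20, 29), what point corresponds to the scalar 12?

Repeated addition: build up to 12P.
2P: tangent at (20, 29): λ = (3·20² + 20)/(2·29) ≡ 11/27. 27⁻¹ ≡ 23 (mod 31) since 27·23 = 621 ≡ 1, so λ ≡ 11·23 ≡ 5.
  x = λ² - 20 - 20 = 25 - 40 ≡ 16; y = λ·(20 - 16) - 29 ≡ 22. → (16, 22)
3P: (16, 22) + (20, 29). λ = (29 - 22)/(20 - 16) ≡ 7/4 mod 31. 4⁻¹ ≡ 8 (mod 31), so λ ≡ 25.
  x = λ² - 16 - 20 = 625 - 36 ≡ 0; y = λ·(16 - 0) - 22 ≡ 6. → (0, 6)
4P: (0, 6) + (20, 29). λ = (29 - 6)/(20 - 0) ≡ 23/20 mod 31. 20⁻¹ ≡ 14 (mod 31), so λ ≡ 12.
  x = λ² - 0 - 20 = 144 - 20 ≡ 0; y = λ·(0 - 0) - 6 ≡ 25. → (0, 25)
5P: (0, 25) + (20, 29). λ = (29 - 25)/(20 - 0) ≡ 4/20 mod 31. 20⁻¹ ≡ 14 (mod 31) since 20·14 = 280 ≡ 1, so λ ≡ 25.
  x = λ² - 0 - 20 = 625 - 20 ≡ 16; y = λ·(0 - 16) - 25 ≡ 9. → (16, 9)
6P: (16, 9) + (20, 29). λ = (29 - 9)/(20 - 16) ≡ 20/4 mod 31. 4⁻¹ ≡ 8 (mod 31), so λ ≡ 5.
  x = λ² - 16 - 20 = 25 - 36 ≡ 20; y = λ·(16 - 20) - 9 ≡ 2. → (20, 2)
7P: (20, 2) + (20, 29): same x and y₁ ≡ -y₂, so the sum is the point at infinity.
8P: the point at infinity + (20, 29) = (20, 29) (identity).
9P: tangent at (20, 29): λ = (3·20² + 20)/(2·29) ≡ 11/27. 27⁻¹ ≡ 23 (mod 31) since 27·23 = 621 ≡ 1, so λ ≡ 11·23 ≡ 5.
  x = λ² - 20 - 20 = 25 - 40 ≡ 16; y = λ·(20 - 16) - 29 ≡ 22. → (16, 22)
10P: (16, 22) + (20, 29). λ = (29 - 22)/(20 - 16) ≡ 7/4 mod 31. 4⁻¹ ≡ 8 (mod 31), so λ ≡ 25.
  x = λ² - 16 - 20 = 625 - 36 ≡ 0; y = λ·(16 - 0) - 22 ≡ 6. → (0, 6)
11P: (0, 6) + (20, 29). λ = (29 - 6)/(20 - 0) ≡ 23/20 mod 31. 20⁻¹ ≡ 14 (mod 31), so λ ≡ 12.
  x = λ² - 0 - 20 = 144 - 20 ≡ 0; y = λ·(0 - 0) - 6 ≡ 25. → (0, 25)
12P: (0, 25) + (20, 29). λ = (29 - 25)/(20 - 0) ≡ 4/20 mod 31. 20⁻¹ ≡ 14 (mod 31), so λ ≡ 25.
  x = λ² - 0 - 20 = 625 - 20 ≡ 16; y = λ·(0 - 16) - 25 ≡ 9. → (16, 9)

(16, 9)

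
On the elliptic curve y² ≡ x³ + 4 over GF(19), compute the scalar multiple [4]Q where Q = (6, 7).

(9, 7)

Double-and-add on 4 = (100)₂. Start with Q = (6, 7) for the leading 1-bit.
double: tangent at (6, 7): λ = (3·6² + 0)/(2·7) ≡ 13/14. 14⁻¹ ≡ 15 (mod 19), so λ ≡ 13·15 ≡ 5.
  x = λ² - 6 - 6 = 25 - 12 ≡ 13; y = λ·(6 - 13) - 7 ≡ 15. → (13, 15)
double: tangent at (13, 15): λ = (3·13² + 0)/(2·15) ≡ 13/11. 11⁻¹ ≡ 7 (mod 19), so λ ≡ 13·7 ≡ 15.
  x = λ² - 13 - 13 = 225 - 26 ≡ 9; y = λ·(13 - 9) - 15 ≡ 7. → (9, 7)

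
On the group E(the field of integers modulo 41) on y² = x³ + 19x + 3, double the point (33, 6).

tangent at (33, 6): λ = (3·33² + 19)/(2·6) ≡ 6/12. 12⁻¹ ≡ 24 (mod 41), so λ ≡ 6·24 ≡ 21.
  x = λ² - 33 - 33 = 441 - 66 ≡ 6; y = λ·(33 - 6) - 6 ≡ 28. → (6, 28)

(6, 28)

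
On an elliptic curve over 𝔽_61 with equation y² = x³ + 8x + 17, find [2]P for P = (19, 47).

tangent at (19, 47): λ = (3·19² + 8)/(2·47) ≡ 54/33. 33⁻¹ ≡ 37 (mod 61) since 33·37 = 1221 ≡ 1, so λ ≡ 54·37 ≡ 46.
  x = λ² - 19 - 19 = 2116 - 38 ≡ 4; y = λ·(19 - 4) - 47 ≡ 33. → (4, 33)

(4, 33)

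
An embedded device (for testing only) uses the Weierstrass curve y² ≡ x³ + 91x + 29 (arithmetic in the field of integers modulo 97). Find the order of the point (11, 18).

2P: tangent at (11, 18): λ = (3·11² + 91)/(2·18) ≡ 66/36. 36⁻¹ ≡ 62 (mod 97), so λ ≡ 66·62 ≡ 18.
  x = λ² - 11 - 11 = 324 - 22 ≡ 11; y = λ·(11 - 11) - 18 ≡ 79. → (11, 79)
3P: (11, 79) + (11, 18): same x and y₁ ≡ -y₂, so the sum is the point at infinity.
3P = the point at infinity, so the order is 3.

3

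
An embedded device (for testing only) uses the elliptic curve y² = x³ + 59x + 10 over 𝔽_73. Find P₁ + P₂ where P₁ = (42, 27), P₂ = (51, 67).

(42, 27) + (51, 67). λ = (67 - 27)/(51 - 42) ≡ 40/9 mod 73. 9⁻¹ ≡ 65 (mod 73), so λ ≡ 45.
  x = λ² - 42 - 51 = 2025 - 93 ≡ 34; y = λ·(42 - 34) - 27 ≡ 41. → (34, 41)

(34, 41)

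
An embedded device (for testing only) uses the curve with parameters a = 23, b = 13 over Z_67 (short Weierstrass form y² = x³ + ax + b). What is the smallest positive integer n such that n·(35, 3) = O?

2P: tangent at (35, 3): λ = (3·35² + 23)/(2·3) ≡ 13/6. 6⁻¹ ≡ 56 (mod 67) since 6·56 = 336 ≡ 1, so λ ≡ 13·56 ≡ 58.
  x = λ² - 35 - 35 = 3364 - 70 ≡ 11; y = λ·(35 - 11) - 3 ≡ 49. → (11, 49)
3P: (11, 49) + (35, 3). λ = (3 - 49)/(35 - 11) ≡ 21/24 mod 67. 24⁻¹ ≡ 14 (mod 67) since 24·14 = 336 ≡ 1, so λ ≡ 26.
  x = λ² - 11 - 35 = 676 - 46 ≡ 27; y = λ·(11 - 27) - 49 ≡ 4. → (27, 4)
4P: (27, 4) + (35, 3). λ = (3 - 4)/(35 - 27) ≡ 66/8 mod 67. 8⁻¹ ≡ 42 (mod 67), so λ ≡ 25.
  x = λ² - 27 - 35 = 625 - 62 ≡ 27; y = λ·(27 - 27) - 4 ≡ 63. → (27, 63)
5P: (27, 63) + (35, 3). λ = (3 - 63)/(35 - 27) ≡ 7/8 mod 67. 8⁻¹ ≡ 42 (mod 67), so λ ≡ 26.
  x = λ² - 27 - 35 = 676 - 62 ≡ 11; y = λ·(27 - 11) - 63 ≡ 18. → (11, 18)
6P: (11, 18) + (35, 3). λ = (3 - 18)/(35 - 11) ≡ 52/24 mod 67. 24⁻¹ ≡ 14 (mod 67) since 24·14 = 336 ≡ 1, so λ ≡ 58.
  x = λ² - 11 - 35 = 3364 - 46 ≡ 35; y = λ·(11 - 35) - 18 ≡ 64. → (35, 64)
7P: (35, 64) + (35, 3): same x and y₁ ≡ -y₂, so the sum is O.
7P = O, so the order is 7.

7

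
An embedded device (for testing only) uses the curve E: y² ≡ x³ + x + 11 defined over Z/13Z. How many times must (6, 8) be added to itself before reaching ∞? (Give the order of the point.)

12

2P: tangent at (6, 8): λ = (3·6² + 1)/(2·8) ≡ 5/3. 3⁻¹ ≡ 9 (mod 13), so λ ≡ 5·9 ≡ 6.
  x = λ² - 6 - 6 = 36 - 12 ≡ 11; y = λ·(6 - 11) - 8 ≡ 1. → (11, 1)
3P: (11, 1) + (6, 8). λ = (8 - 1)/(6 - 11) ≡ 7/8 mod 13. 8⁻¹ ≡ 5 (mod 13), so λ ≡ 9.
  x = λ² - 11 - 6 = 81 - 17 ≡ 12; y = λ·(11 - 12) - 1 ≡ 3. → (12, 3)
4P: (12, 3) + (6, 8). λ = (8 - 3)/(6 - 12) ≡ 5/7 mod 13. 7⁻¹ ≡ 2 (mod 13), so λ ≡ 10.
  x = λ² - 12 - 6 = 100 - 18 ≡ 4; y = λ·(12 - 4) - 3 ≡ 12. → (4, 12)
5P: (4, 12) + (6, 8). λ = (8 - 12)/(6 - 4) ≡ 9/2 mod 13. 2⁻¹ ≡ 7 (mod 13) since 2·7 = 14 ≡ 1, so λ ≡ 11.
  x = λ² - 4 - 6 = 121 - 10 ≡ 7; y = λ·(4 - 7) - 12 ≡ 7. → (7, 7)
6P: (7, 7) + (6, 8). λ = (8 - 7)/(6 - 7) ≡ 1/12 mod 13. 12⁻¹ ≡ 12 (mod 13) since 12·12 = 144 ≡ 1, so λ ≡ 12.
  x = λ² - 7 - 6 = 144 - 13 ≡ 1; y = λ·(7 - 1) - 7 ≡ 0. → (1, 0)
7P: (1, 0) + (6, 8). λ = (8 - 0)/(6 - 1) ≡ 8/5 mod 13. 5⁻¹ ≡ 8 (mod 13), so λ ≡ 12.
  x = λ² - 1 - 6 = 144 - 7 ≡ 7; y = λ·(1 - 7) - 0 ≡ 6. → (7, 6)
8P: (7, 6) + (6, 8). λ = (8 - 6)/(6 - 7) ≡ 2/12 mod 13. 12⁻¹ ≡ 12 (mod 13), so λ ≡ 11.
  x = λ² - 7 - 6 = 121 - 13 ≡ 4; y = λ·(7 - 4) - 6 ≡ 1. → (4, 1)
9P: (4, 1) + (6, 8). λ = (8 - 1)/(6 - 4) ≡ 7/2 mod 13. 2⁻¹ ≡ 7 (mod 13), so λ ≡ 10.
  x = λ² - 4 - 6 = 100 - 10 ≡ 12; y = λ·(4 - 12) - 1 ≡ 10. → (12, 10)
10P: (12, 10) + (6, 8). λ = (8 - 10)/(6 - 12) ≡ 11/7 mod 13. 7⁻¹ ≡ 2 (mod 13) since 7·2 = 14 ≡ 1, so λ ≡ 9.
  x = λ² - 12 - 6 = 81 - 18 ≡ 11; y = λ·(12 - 11) - 10 ≡ 12. → (11, 12)
11P: (11, 12) + (6, 8). λ = (8 - 12)/(6 - 11) ≡ 9/8 mod 13. 8⁻¹ ≡ 5 (mod 13), so λ ≡ 6.
  x = λ² - 11 - 6 = 36 - 17 ≡ 6; y = λ·(11 - 6) - 12 ≡ 5. → (6, 5)
12P: (6, 5) + (6, 8): same x and y₁ ≡ -y₂, so the sum is ∞.
12P = ∞, so the order is 12.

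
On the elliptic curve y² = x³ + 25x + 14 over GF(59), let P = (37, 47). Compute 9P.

(35, 35)

Repeated addition: build up to 9P.
2P: tangent at (37, 47): λ = (3·37² + 25)/(2·47) ≡ 2/35. 35⁻¹ ≡ 27 (mod 59), so λ ≡ 2·27 ≡ 54.
  x = λ² - 37 - 37 = 2916 - 74 ≡ 10; y = λ·(37 - 10) - 47 ≡ 54. → (10, 54)
3P: (10, 54) + (37, 47). λ = (47 - 54)/(37 - 10) ≡ 52/27 mod 59. 27⁻¹ ≡ 35 (mod 59), so λ ≡ 50.
  x = λ² - 10 - 37 = 2500 - 47 ≡ 34; y = λ·(10 - 34) - 54 ≡ 44. → (34, 44)
4P: (34, 44) + (37, 47). λ = (47 - 44)/(37 - 34) ≡ 3/3 mod 59. 3⁻¹ ≡ 20 (mod 59) since 3·20 = 60 ≡ 1, so λ ≡ 1.
  x = λ² - 34 - 37 = 1 - 71 ≡ 48; y = λ·(34 - 48) - 44 ≡ 1. → (48, 1)
5P: (48, 1) + (37, 47). λ = (47 - 1)/(37 - 48) ≡ 46/48 mod 59. 48⁻¹ ≡ 16 (mod 59) since 48·16 = 768 ≡ 1, so λ ≡ 28.
  x = λ² - 48 - 37 = 784 - 85 ≡ 50; y = λ·(48 - 50) - 1 ≡ 2. → (50, 2)
6P: (50, 2) + (37, 47). λ = (47 - 2)/(37 - 50) ≡ 45/46 mod 59. 46⁻¹ ≡ 9 (mod 59), so λ ≡ 51.
  x = λ² - 50 - 37 = 2601 - 87 ≡ 36; y = λ·(50 - 36) - 2 ≡ 4. → (36, 4)
7P: (36, 4) + (37, 47). λ = (47 - 4)/(37 - 36) ≡ 43/1 mod 59. 1⁻¹ ≡ 1 (mod 59) since 1·1 = 1 ≡ 1, so λ ≡ 43.
  x = λ² - 36 - 37 = 1849 - 73 ≡ 6; y = λ·(36 - 6) - 4 ≡ 47. → (6, 47)
8P: (6, 47) + (37, 47). λ = (47 - 47)/(37 - 6) ≡ 0/31 mod 59. 31⁻¹ ≡ 40 (mod 59) since 31·40 = 1240 ≡ 1, so λ ≡ 0.
  x = λ² - 6 - 37 = 0 - 43 ≡ 16; y = λ·(6 - 16) - 47 ≡ 12. → (16, 12)
9P: (16, 12) + (37, 47). λ = (47 - 12)/(37 - 16) ≡ 35/21 mod 59. 21⁻¹ ≡ 45 (mod 59), so λ ≡ 41.
  x = λ² - 16 - 37 = 1681 - 53 ≡ 35; y = λ·(16 - 35) - 12 ≡ 35. → (35, 35)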